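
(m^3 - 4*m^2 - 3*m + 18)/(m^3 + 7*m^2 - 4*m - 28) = (m^2 - 6*m + 9)/(m^2 + 5*m - 14)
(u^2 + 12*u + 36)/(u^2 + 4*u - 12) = (u + 6)/(u - 2)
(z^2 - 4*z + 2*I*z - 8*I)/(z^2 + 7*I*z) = (z^2 + 2*z*(-2 + I) - 8*I)/(z*(z + 7*I))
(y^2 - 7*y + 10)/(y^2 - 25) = (y - 2)/(y + 5)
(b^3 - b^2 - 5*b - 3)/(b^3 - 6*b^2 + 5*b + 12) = (b + 1)/(b - 4)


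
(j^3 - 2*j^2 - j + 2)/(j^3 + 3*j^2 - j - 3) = (j - 2)/(j + 3)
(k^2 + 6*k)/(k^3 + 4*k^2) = (k + 6)/(k*(k + 4))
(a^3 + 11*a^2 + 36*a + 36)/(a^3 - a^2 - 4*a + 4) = (a^2 + 9*a + 18)/(a^2 - 3*a + 2)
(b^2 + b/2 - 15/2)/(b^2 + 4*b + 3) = (b - 5/2)/(b + 1)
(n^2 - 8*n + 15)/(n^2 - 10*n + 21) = (n - 5)/(n - 7)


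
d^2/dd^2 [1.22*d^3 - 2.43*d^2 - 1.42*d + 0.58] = 7.32*d - 4.86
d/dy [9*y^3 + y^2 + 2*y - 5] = 27*y^2 + 2*y + 2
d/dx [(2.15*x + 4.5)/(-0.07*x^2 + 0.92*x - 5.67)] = (0.1505*x^2 + 0.63*x - 16.3305)/(0.0049*x^4 - 0.1288*x^3 + 1.6402*x^2 - 10.4328*x + 32.1489)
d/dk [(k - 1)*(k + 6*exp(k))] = 6*k*exp(k) + 2*k - 1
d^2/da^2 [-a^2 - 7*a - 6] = -2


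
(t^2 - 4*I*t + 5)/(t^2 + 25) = (t + I)/(t + 5*I)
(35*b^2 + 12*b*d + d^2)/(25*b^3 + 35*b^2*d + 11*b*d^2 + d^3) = (7*b + d)/(5*b^2 + 6*b*d + d^2)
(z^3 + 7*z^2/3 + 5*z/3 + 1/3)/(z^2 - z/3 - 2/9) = 3*(z^2 + 2*z + 1)/(3*z - 2)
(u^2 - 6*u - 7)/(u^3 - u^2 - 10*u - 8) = (u - 7)/(u^2 - 2*u - 8)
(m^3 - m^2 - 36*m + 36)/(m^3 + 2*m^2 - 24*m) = (m^2 - 7*m + 6)/(m*(m - 4))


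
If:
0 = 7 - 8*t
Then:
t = 7/8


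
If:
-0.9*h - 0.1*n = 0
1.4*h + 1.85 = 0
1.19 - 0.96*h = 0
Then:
No Solution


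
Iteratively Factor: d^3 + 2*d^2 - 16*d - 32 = (d + 4)*(d^2 - 2*d - 8) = (d + 2)*(d + 4)*(d - 4)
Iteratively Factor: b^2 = (b)*(b)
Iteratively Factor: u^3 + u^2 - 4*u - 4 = (u - 2)*(u^2 + 3*u + 2) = (u - 2)*(u + 1)*(u + 2)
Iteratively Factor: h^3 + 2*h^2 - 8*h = (h - 2)*(h^2 + 4*h) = h*(h - 2)*(h + 4)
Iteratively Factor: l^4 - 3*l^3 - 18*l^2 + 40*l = (l - 2)*(l^3 - l^2 - 20*l) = l*(l - 2)*(l^2 - l - 20) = l*(l - 2)*(l + 4)*(l - 5)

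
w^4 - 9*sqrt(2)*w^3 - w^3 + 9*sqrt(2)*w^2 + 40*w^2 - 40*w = w*(w - 1)*(w - 5*sqrt(2))*(w - 4*sqrt(2))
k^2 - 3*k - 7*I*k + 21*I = (k - 3)*(k - 7*I)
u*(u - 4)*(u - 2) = u^3 - 6*u^2 + 8*u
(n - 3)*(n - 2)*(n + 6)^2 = n^4 + 7*n^3 - 18*n^2 - 108*n + 216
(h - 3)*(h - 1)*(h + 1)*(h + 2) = h^4 - h^3 - 7*h^2 + h + 6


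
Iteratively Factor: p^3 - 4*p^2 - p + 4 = (p + 1)*(p^2 - 5*p + 4) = (p - 1)*(p + 1)*(p - 4)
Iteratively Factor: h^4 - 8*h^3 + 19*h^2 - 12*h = (h - 3)*(h^3 - 5*h^2 + 4*h) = (h - 3)*(h - 1)*(h^2 - 4*h) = (h - 4)*(h - 3)*(h - 1)*(h)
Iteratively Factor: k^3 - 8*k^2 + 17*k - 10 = (k - 1)*(k^2 - 7*k + 10) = (k - 2)*(k - 1)*(k - 5)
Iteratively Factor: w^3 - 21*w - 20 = (w - 5)*(w^2 + 5*w + 4) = (w - 5)*(w + 1)*(w + 4)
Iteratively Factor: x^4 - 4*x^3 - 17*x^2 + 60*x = (x)*(x^3 - 4*x^2 - 17*x + 60) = x*(x - 3)*(x^2 - x - 20) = x*(x - 3)*(x + 4)*(x - 5)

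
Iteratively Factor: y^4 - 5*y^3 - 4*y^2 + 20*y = (y)*(y^3 - 5*y^2 - 4*y + 20) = y*(y - 2)*(y^2 - 3*y - 10) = y*(y - 2)*(y + 2)*(y - 5)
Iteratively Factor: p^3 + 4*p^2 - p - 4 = (p + 1)*(p^2 + 3*p - 4) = (p - 1)*(p + 1)*(p + 4)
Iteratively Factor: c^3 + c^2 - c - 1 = (c + 1)*(c^2 - 1) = (c + 1)^2*(c - 1)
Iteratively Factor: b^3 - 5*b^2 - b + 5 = (b - 5)*(b^2 - 1) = (b - 5)*(b - 1)*(b + 1)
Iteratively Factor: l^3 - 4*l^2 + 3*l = (l - 3)*(l^2 - l) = l*(l - 3)*(l - 1)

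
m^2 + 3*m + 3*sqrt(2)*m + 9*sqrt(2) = (m + 3)*(m + 3*sqrt(2))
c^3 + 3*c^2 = c^2*(c + 3)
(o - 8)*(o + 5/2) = o^2 - 11*o/2 - 20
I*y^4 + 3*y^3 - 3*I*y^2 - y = y*(y - I)^2*(I*y + 1)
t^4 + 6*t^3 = t^3*(t + 6)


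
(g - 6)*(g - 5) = g^2 - 11*g + 30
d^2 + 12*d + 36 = (d + 6)^2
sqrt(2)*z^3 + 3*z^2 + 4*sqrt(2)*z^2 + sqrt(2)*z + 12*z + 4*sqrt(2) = (z + 4)*(z + sqrt(2))*(sqrt(2)*z + 1)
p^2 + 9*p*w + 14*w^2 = (p + 2*w)*(p + 7*w)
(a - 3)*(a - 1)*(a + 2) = a^3 - 2*a^2 - 5*a + 6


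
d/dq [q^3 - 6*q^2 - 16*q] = 3*q^2 - 12*q - 16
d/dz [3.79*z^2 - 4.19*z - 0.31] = 7.58*z - 4.19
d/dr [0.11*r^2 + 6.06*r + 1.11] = 0.22*r + 6.06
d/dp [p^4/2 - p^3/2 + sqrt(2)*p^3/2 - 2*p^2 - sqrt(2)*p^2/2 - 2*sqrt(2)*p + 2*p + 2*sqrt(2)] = 2*p^3 - 3*p^2/2 + 3*sqrt(2)*p^2/2 - 4*p - sqrt(2)*p - 2*sqrt(2) + 2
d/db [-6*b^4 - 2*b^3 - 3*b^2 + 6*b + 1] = -24*b^3 - 6*b^2 - 6*b + 6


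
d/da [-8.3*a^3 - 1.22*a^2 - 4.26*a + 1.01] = -24.9*a^2 - 2.44*a - 4.26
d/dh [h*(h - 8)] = 2*h - 8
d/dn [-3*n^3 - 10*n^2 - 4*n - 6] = -9*n^2 - 20*n - 4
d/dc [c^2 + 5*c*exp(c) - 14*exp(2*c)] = 5*c*exp(c) + 2*c - 28*exp(2*c) + 5*exp(c)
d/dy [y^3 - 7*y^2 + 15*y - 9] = 3*y^2 - 14*y + 15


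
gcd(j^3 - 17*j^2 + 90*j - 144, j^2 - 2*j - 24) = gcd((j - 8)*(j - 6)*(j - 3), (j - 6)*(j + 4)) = j - 6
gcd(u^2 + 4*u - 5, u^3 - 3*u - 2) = 1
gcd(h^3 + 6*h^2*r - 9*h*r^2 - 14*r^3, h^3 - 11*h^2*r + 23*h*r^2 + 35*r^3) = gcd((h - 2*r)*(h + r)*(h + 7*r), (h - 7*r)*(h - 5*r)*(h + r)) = h + r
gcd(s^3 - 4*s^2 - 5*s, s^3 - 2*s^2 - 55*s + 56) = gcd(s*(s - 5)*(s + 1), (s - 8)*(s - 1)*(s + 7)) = 1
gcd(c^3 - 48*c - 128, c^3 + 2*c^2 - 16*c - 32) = c + 4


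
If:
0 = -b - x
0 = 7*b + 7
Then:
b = -1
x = 1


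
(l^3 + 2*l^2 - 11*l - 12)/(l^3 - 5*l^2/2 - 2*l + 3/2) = 2*(l + 4)/(2*l - 1)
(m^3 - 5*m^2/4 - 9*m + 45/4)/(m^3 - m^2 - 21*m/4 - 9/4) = (4*m^2 + 7*m - 15)/(4*m^2 + 8*m + 3)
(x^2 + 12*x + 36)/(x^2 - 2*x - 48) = (x + 6)/(x - 8)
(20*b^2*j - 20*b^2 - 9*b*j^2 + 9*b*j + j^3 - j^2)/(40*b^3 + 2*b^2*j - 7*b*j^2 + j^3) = (j - 1)/(2*b + j)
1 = 1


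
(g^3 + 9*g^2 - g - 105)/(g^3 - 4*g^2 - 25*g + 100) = (g^2 + 4*g - 21)/(g^2 - 9*g + 20)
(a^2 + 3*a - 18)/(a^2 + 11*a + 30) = (a - 3)/(a + 5)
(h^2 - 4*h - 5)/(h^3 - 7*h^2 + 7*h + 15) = 1/(h - 3)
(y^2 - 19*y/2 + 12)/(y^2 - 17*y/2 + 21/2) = (y - 8)/(y - 7)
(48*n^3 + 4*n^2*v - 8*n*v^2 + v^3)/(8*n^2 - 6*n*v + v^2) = (-12*n^2 - 4*n*v + v^2)/(-2*n + v)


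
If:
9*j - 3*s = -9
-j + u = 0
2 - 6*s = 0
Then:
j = -8/9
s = 1/3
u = -8/9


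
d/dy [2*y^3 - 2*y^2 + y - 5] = 6*y^2 - 4*y + 1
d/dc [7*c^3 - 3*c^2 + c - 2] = 21*c^2 - 6*c + 1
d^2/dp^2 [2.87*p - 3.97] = 0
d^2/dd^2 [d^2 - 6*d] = 2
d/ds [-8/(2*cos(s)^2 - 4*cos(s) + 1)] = 32*(1 - cos(s))*sin(s)/(-4*cos(s) + cos(2*s) + 2)^2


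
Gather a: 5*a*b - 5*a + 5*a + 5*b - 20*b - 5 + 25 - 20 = 5*a*b - 15*b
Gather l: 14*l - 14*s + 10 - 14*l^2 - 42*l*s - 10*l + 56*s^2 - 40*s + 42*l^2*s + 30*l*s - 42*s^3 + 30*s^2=l^2*(42*s - 14) + l*(4 - 12*s) - 42*s^3 + 86*s^2 - 54*s + 10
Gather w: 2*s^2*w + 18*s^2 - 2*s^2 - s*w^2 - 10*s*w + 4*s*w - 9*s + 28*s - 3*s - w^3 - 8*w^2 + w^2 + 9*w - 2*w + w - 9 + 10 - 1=16*s^2 + 16*s - w^3 + w^2*(-s - 7) + w*(2*s^2 - 6*s + 8)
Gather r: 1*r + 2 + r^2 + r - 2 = r^2 + 2*r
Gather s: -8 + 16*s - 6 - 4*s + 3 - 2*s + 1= 10*s - 10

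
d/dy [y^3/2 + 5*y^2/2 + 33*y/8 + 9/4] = 3*y^2/2 + 5*y + 33/8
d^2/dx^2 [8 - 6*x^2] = -12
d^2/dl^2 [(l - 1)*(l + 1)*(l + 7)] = 6*l + 14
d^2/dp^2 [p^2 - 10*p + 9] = 2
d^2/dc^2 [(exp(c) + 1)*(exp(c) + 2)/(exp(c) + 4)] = (exp(3*c) + 12*exp(2*c) + 54*exp(c) + 40)*exp(c)/(exp(3*c) + 12*exp(2*c) + 48*exp(c) + 64)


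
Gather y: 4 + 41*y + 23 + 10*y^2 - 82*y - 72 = 10*y^2 - 41*y - 45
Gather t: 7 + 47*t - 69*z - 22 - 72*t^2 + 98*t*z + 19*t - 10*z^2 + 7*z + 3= -72*t^2 + t*(98*z + 66) - 10*z^2 - 62*z - 12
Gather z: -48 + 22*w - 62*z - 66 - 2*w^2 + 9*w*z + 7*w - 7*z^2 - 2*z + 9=-2*w^2 + 29*w - 7*z^2 + z*(9*w - 64) - 105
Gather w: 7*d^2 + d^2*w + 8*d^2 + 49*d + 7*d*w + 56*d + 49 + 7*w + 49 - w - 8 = 15*d^2 + 105*d + w*(d^2 + 7*d + 6) + 90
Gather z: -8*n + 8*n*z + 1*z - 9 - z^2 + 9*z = -8*n - z^2 + z*(8*n + 10) - 9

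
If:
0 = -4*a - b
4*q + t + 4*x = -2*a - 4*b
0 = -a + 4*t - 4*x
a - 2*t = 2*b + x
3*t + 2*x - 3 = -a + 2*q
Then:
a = 8/43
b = -32/43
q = -5/258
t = 74/129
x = 68/129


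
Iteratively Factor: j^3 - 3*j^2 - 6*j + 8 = (j + 2)*(j^2 - 5*j + 4) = (j - 1)*(j + 2)*(j - 4)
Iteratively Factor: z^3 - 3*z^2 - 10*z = (z - 5)*(z^2 + 2*z) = z*(z - 5)*(z + 2)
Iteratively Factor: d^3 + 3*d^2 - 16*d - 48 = (d + 3)*(d^2 - 16) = (d - 4)*(d + 3)*(d + 4)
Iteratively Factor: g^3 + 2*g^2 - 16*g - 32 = (g - 4)*(g^2 + 6*g + 8) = (g - 4)*(g + 4)*(g + 2)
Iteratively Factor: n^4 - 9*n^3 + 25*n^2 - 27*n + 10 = (n - 5)*(n^3 - 4*n^2 + 5*n - 2) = (n - 5)*(n - 1)*(n^2 - 3*n + 2) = (n - 5)*(n - 2)*(n - 1)*(n - 1)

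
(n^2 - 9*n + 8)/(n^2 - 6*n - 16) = (n - 1)/(n + 2)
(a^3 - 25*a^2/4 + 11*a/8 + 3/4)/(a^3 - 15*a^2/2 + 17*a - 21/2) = (8*a^3 - 50*a^2 + 11*a + 6)/(4*(2*a^3 - 15*a^2 + 34*a - 21))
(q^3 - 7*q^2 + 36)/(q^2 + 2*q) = q - 9 + 18/q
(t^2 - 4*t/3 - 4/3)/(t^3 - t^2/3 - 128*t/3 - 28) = (t - 2)/(t^2 - t - 42)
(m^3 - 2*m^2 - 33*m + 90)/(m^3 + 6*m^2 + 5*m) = (m^3 - 2*m^2 - 33*m + 90)/(m*(m^2 + 6*m + 5))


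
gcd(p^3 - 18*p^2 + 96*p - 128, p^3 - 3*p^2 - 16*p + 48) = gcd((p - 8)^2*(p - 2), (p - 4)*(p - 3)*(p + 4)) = 1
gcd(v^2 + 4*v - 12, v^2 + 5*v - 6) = v + 6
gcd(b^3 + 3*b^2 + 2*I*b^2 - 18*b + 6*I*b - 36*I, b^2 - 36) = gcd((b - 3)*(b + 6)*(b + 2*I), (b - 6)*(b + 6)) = b + 6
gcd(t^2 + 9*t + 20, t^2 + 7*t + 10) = t + 5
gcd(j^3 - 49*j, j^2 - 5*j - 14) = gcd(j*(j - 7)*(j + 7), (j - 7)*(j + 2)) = j - 7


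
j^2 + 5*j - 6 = (j - 1)*(j + 6)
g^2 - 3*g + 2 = (g - 2)*(g - 1)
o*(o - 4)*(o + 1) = o^3 - 3*o^2 - 4*o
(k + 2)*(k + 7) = k^2 + 9*k + 14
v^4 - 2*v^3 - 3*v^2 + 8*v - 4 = (v - 2)*(v - 1)^2*(v + 2)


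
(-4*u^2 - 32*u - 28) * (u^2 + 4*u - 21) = -4*u^4 - 48*u^3 - 72*u^2 + 560*u + 588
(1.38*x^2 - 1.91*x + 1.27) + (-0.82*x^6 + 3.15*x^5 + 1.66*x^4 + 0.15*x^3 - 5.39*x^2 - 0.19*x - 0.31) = -0.82*x^6 + 3.15*x^5 + 1.66*x^4 + 0.15*x^3 - 4.01*x^2 - 2.1*x + 0.96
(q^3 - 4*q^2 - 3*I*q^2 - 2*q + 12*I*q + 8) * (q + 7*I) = q^4 - 4*q^3 + 4*I*q^3 + 19*q^2 - 16*I*q^2 - 76*q - 14*I*q + 56*I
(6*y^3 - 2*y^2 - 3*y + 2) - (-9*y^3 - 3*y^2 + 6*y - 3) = 15*y^3 + y^2 - 9*y + 5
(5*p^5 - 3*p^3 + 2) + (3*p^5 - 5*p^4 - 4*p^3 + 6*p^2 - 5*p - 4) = 8*p^5 - 5*p^4 - 7*p^3 + 6*p^2 - 5*p - 2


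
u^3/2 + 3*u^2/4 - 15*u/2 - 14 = (u/2 + 1)*(u - 4)*(u + 7/2)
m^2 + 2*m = m*(m + 2)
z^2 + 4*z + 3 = (z + 1)*(z + 3)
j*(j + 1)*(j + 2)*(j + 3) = j^4 + 6*j^3 + 11*j^2 + 6*j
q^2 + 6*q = q*(q + 6)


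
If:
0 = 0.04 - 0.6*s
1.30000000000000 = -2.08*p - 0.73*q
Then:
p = -0.350961538461538*q - 0.625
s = 0.07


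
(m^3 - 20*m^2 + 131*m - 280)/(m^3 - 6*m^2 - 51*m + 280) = (m - 7)/(m + 7)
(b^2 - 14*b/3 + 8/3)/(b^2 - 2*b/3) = (b - 4)/b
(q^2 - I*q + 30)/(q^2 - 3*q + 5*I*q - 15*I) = (q - 6*I)/(q - 3)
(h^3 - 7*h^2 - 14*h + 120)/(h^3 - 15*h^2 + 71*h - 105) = (h^2 - 2*h - 24)/(h^2 - 10*h + 21)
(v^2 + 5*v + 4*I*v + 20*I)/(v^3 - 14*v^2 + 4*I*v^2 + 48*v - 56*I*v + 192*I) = (v + 5)/(v^2 - 14*v + 48)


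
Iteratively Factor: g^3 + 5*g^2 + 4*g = (g)*(g^2 + 5*g + 4) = g*(g + 4)*(g + 1)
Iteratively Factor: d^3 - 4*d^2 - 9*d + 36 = (d - 3)*(d^2 - d - 12) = (d - 3)*(d + 3)*(d - 4)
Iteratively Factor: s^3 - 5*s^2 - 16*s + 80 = (s - 4)*(s^2 - s - 20) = (s - 5)*(s - 4)*(s + 4)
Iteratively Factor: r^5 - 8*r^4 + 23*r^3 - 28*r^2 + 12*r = (r - 2)*(r^4 - 6*r^3 + 11*r^2 - 6*r) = (r - 2)^2*(r^3 - 4*r^2 + 3*r) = (r - 2)^2*(r - 1)*(r^2 - 3*r) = r*(r - 2)^2*(r - 1)*(r - 3)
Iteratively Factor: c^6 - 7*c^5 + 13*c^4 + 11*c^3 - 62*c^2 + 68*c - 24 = (c - 2)*(c^5 - 5*c^4 + 3*c^3 + 17*c^2 - 28*c + 12) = (c - 3)*(c - 2)*(c^4 - 2*c^3 - 3*c^2 + 8*c - 4) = (c - 3)*(c - 2)*(c - 1)*(c^3 - c^2 - 4*c + 4) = (c - 3)*(c - 2)*(c - 1)*(c + 2)*(c^2 - 3*c + 2) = (c - 3)*(c - 2)^2*(c - 1)*(c + 2)*(c - 1)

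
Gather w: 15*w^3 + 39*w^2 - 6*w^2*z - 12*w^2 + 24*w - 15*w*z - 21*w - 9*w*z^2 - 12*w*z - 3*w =15*w^3 + w^2*(27 - 6*z) + w*(-9*z^2 - 27*z)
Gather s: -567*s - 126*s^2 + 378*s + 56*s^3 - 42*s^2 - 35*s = 56*s^3 - 168*s^2 - 224*s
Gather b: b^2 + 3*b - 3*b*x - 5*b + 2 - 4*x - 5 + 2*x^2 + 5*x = b^2 + b*(-3*x - 2) + 2*x^2 + x - 3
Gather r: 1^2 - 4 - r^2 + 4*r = -r^2 + 4*r - 3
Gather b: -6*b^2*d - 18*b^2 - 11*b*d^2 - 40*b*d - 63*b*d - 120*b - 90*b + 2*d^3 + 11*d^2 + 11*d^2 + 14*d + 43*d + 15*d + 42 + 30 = b^2*(-6*d - 18) + b*(-11*d^2 - 103*d - 210) + 2*d^3 + 22*d^2 + 72*d + 72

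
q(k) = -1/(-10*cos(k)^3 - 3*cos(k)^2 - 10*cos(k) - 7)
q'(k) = -(-30*sin(k)*cos(k)^2 - 6*sin(k)*cos(k) - 10*sin(k))/(-10*cos(k)^3 - 3*cos(k)^2 - 10*cos(k) - 7)^2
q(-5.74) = 0.04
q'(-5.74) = 0.03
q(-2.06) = 0.52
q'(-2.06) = -3.29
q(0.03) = 0.03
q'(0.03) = 0.00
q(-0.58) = 0.04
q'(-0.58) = -0.04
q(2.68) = -0.15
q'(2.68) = 0.28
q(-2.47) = -0.26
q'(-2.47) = -1.03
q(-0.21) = 0.03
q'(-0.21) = -0.01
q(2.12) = 0.85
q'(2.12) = 9.29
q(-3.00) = -0.10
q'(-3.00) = -0.05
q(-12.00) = 0.04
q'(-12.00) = 0.04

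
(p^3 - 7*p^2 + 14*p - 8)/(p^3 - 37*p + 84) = (p^2 - 3*p + 2)/(p^2 + 4*p - 21)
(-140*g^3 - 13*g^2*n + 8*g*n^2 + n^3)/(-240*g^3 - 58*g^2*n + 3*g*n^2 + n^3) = (28*g^2 - 3*g*n - n^2)/(48*g^2 + 2*g*n - n^2)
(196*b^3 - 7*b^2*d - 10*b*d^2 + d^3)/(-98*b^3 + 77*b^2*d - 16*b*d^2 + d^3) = (-4*b - d)/(2*b - d)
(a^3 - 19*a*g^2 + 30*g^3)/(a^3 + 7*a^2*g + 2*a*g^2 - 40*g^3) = (a - 3*g)/(a + 4*g)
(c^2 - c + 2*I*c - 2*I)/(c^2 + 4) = (c - 1)/(c - 2*I)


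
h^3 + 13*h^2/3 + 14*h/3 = h*(h + 2)*(h + 7/3)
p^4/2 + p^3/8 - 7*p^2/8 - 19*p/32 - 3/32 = (p/2 + 1/2)*(p - 3/2)*(p + 1/4)*(p + 1/2)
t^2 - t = t*(t - 1)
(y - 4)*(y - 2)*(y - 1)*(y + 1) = y^4 - 6*y^3 + 7*y^2 + 6*y - 8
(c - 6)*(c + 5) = c^2 - c - 30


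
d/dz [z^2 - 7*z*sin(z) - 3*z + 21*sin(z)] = -7*z*cos(z) + 2*z - 7*sin(z) + 21*cos(z) - 3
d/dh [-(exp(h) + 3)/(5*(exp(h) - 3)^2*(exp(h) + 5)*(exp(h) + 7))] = (3*exp(3*h) + 33*exp(2*h) + 125*exp(h) + 207)*exp(h)/(5*(exp(7*h) + 15*exp(6*h) + 25*exp(5*h) - 465*exp(4*h) - 1205*exp(3*h) + 5877*exp(2*h) + 10395*exp(h) - 33075))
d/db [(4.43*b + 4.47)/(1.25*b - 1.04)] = (10.602488 - 12.743375*b)/(1.25*b - 1.04)^3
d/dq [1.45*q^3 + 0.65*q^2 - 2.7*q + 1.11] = 4.35*q^2 + 1.3*q - 2.7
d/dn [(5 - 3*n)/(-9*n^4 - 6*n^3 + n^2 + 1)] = (27*n^4 + 18*n^3 - 3*n^2 - 2*n*(3*n - 5)*(18*n^2 + 9*n - 1) - 3)/(9*n^4 + 6*n^3 - n^2 - 1)^2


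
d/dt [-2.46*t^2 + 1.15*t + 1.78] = 1.15 - 4.92*t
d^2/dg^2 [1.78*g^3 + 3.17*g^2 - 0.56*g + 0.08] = 10.68*g + 6.34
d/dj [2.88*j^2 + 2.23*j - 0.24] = 5.76*j + 2.23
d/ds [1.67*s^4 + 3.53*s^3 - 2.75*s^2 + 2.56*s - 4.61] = 6.68*s^3 + 10.59*s^2 - 5.5*s + 2.56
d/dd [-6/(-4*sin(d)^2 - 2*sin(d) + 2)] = -3*(4*sin(d) + 1)*cos(d)/(sin(d) - cos(2*d))^2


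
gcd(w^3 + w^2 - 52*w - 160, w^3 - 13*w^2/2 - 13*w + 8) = w - 8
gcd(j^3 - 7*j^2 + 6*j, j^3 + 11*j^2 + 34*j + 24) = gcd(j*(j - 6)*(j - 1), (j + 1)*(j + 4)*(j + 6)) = 1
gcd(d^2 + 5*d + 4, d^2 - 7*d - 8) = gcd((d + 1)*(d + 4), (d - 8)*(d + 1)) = d + 1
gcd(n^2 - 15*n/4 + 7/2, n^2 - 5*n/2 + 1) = n - 2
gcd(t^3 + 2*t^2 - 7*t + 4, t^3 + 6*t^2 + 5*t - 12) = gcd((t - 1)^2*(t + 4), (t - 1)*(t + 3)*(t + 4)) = t^2 + 3*t - 4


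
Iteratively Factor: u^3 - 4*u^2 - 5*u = (u + 1)*(u^2 - 5*u) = (u - 5)*(u + 1)*(u)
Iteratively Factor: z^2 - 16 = (z - 4)*(z + 4)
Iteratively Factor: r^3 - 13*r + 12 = (r + 4)*(r^2 - 4*r + 3) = (r - 3)*(r + 4)*(r - 1)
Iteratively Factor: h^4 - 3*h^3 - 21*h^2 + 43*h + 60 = (h + 1)*(h^3 - 4*h^2 - 17*h + 60) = (h - 3)*(h + 1)*(h^2 - h - 20) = (h - 5)*(h - 3)*(h + 1)*(h + 4)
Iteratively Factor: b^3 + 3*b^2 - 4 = (b + 2)*(b^2 + b - 2) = (b - 1)*(b + 2)*(b + 2)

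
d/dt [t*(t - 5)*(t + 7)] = 3*t^2 + 4*t - 35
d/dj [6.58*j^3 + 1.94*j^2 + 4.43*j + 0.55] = 19.74*j^2 + 3.88*j + 4.43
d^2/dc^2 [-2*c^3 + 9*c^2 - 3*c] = 18 - 12*c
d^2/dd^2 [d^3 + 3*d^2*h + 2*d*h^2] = 6*d + 6*h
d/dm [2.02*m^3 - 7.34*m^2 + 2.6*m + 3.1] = 6.06*m^2 - 14.68*m + 2.6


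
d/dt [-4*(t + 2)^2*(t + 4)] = 4*(-3*t - 10)*(t + 2)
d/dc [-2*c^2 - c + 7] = -4*c - 1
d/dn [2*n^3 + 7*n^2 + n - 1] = 6*n^2 + 14*n + 1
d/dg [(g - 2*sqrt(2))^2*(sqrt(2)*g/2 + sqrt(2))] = sqrt(2)*(g - 2*sqrt(2))*(3*g - 2*sqrt(2) + 4)/2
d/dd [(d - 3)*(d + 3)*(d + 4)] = 3*d^2 + 8*d - 9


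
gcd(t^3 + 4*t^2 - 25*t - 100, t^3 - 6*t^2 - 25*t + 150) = t^2 - 25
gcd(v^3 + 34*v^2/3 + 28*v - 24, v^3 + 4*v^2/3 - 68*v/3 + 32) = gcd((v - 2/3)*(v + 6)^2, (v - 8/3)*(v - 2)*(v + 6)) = v + 6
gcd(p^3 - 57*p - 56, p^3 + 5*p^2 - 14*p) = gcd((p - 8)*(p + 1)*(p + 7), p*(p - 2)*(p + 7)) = p + 7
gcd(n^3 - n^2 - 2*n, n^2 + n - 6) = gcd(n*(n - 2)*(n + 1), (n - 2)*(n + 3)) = n - 2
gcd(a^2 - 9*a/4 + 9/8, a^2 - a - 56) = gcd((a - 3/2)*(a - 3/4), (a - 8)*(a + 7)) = 1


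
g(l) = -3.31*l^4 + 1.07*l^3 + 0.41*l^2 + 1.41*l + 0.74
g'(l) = -13.24*l^3 + 3.21*l^2 + 0.82*l + 1.41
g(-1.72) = -34.89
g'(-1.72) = 76.87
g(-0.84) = -2.44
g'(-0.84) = 10.83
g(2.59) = -123.21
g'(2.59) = -204.96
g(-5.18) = -2527.41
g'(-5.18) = 1923.55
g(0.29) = 1.19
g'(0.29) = 1.59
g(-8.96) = -22082.05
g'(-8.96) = 9775.61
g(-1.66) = -30.50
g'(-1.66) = 69.46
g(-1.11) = -6.81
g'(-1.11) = 22.56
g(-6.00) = -4513.84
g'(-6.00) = 2971.89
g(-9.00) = -22475.68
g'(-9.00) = 9906.00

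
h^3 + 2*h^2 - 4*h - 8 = (h - 2)*(h + 2)^2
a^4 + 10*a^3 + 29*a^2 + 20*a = a*(a + 1)*(a + 4)*(a + 5)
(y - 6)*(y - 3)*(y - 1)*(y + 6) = y^4 - 4*y^3 - 33*y^2 + 144*y - 108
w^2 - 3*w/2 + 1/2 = (w - 1)*(w - 1/2)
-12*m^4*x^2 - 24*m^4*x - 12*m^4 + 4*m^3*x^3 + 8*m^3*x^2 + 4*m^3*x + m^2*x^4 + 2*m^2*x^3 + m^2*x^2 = (-2*m + x)*(6*m + x)*(m*x + m)^2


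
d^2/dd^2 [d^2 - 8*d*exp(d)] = -8*d*exp(d) - 16*exp(d) + 2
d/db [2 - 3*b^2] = -6*b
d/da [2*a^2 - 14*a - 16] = 4*a - 14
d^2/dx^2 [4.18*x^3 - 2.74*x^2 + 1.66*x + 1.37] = 25.08*x - 5.48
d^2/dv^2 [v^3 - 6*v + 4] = 6*v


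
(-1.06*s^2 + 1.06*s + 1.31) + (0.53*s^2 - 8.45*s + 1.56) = -0.53*s^2 - 7.39*s + 2.87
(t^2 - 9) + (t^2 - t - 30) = 2*t^2 - t - 39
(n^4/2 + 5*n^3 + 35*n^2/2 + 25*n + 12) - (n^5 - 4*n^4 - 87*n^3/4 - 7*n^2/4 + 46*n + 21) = -n^5 + 9*n^4/2 + 107*n^3/4 + 77*n^2/4 - 21*n - 9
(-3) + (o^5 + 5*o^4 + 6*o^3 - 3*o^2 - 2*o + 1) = o^5 + 5*o^4 + 6*o^3 - 3*o^2 - 2*o - 2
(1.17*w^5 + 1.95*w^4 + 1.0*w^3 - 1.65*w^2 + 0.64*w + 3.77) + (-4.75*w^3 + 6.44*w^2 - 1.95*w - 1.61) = 1.17*w^5 + 1.95*w^4 - 3.75*w^3 + 4.79*w^2 - 1.31*w + 2.16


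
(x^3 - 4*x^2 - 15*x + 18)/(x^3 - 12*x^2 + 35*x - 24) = (x^2 - 3*x - 18)/(x^2 - 11*x + 24)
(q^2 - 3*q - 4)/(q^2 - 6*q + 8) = (q + 1)/(q - 2)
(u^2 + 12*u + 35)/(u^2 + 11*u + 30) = (u + 7)/(u + 6)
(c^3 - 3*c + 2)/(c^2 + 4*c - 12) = (c^3 - 3*c + 2)/(c^2 + 4*c - 12)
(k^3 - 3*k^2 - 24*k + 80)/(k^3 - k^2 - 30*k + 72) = (k^2 + k - 20)/(k^2 + 3*k - 18)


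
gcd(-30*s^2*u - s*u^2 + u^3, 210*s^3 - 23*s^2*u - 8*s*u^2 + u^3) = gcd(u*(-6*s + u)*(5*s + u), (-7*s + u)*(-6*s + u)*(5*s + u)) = 30*s^2 + s*u - u^2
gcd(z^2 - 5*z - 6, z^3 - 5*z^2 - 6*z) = z^2 - 5*z - 6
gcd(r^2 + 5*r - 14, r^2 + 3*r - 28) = r + 7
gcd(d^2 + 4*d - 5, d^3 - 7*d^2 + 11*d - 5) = d - 1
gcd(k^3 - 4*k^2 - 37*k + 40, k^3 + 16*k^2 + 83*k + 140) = k + 5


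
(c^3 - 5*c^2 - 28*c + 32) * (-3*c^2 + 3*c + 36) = -3*c^5 + 18*c^4 + 105*c^3 - 360*c^2 - 912*c + 1152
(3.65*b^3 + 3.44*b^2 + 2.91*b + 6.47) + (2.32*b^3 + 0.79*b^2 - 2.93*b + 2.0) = 5.97*b^3 + 4.23*b^2 - 0.02*b + 8.47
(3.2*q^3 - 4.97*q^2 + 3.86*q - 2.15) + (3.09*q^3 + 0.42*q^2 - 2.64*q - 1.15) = 6.29*q^3 - 4.55*q^2 + 1.22*q - 3.3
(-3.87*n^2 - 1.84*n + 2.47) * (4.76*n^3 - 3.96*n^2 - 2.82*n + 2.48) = -18.4212*n^5 + 6.5668*n^4 + 29.957*n^3 - 14.19*n^2 - 11.5286*n + 6.1256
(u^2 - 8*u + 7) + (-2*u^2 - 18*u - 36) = -u^2 - 26*u - 29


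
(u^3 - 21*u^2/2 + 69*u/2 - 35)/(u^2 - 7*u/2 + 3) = (2*u^2 - 17*u + 35)/(2*u - 3)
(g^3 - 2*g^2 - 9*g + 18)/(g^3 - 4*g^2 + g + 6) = (g + 3)/(g + 1)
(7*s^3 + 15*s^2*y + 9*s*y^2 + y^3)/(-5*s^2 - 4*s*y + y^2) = (7*s^2 + 8*s*y + y^2)/(-5*s + y)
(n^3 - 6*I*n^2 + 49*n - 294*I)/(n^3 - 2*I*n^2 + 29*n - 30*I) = (n^2 + 49)/(n^2 + 4*I*n + 5)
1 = 1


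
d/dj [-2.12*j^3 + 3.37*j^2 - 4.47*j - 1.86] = -6.36*j^2 + 6.74*j - 4.47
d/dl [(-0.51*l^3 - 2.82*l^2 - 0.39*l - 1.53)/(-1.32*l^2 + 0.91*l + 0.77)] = (0.6732*l^4 - 0.928199999999999*l^3 - 4.2591*l^2 - 8.382*l + 1.092)/(1.7424*l^4 - 2.4024*l^3 - 1.2047*l^2 + 1.4014*l + 0.5929)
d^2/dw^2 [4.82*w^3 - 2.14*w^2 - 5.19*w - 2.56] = 28.92*w - 4.28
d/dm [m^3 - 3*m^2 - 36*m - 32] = 3*m^2 - 6*m - 36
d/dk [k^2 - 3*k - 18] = 2*k - 3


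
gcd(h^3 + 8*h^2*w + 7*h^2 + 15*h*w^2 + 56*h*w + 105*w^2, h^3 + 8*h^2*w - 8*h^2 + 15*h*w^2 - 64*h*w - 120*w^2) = h^2 + 8*h*w + 15*w^2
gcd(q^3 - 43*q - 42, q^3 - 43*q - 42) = q^3 - 43*q - 42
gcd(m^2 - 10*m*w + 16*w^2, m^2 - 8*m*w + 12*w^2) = -m + 2*w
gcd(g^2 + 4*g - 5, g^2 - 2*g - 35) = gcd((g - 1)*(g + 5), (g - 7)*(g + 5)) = g + 5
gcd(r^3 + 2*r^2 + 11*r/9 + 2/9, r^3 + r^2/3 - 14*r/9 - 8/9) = r^2 + 5*r/3 + 2/3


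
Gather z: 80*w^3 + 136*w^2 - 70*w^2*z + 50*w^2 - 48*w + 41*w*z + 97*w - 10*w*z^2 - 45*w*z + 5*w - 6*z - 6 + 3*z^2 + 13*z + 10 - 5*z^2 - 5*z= 80*w^3 + 186*w^2 + 54*w + z^2*(-10*w - 2) + z*(-70*w^2 - 4*w + 2) + 4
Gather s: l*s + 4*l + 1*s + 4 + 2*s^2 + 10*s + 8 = 4*l + 2*s^2 + s*(l + 11) + 12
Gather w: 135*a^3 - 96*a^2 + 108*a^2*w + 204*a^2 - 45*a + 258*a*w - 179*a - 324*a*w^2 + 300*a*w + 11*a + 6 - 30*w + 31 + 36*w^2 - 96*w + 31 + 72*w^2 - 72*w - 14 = 135*a^3 + 108*a^2 - 213*a + w^2*(108 - 324*a) + w*(108*a^2 + 558*a - 198) + 54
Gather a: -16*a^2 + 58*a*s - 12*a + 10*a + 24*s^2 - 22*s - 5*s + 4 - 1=-16*a^2 + a*(58*s - 2) + 24*s^2 - 27*s + 3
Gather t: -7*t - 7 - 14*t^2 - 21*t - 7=-14*t^2 - 28*t - 14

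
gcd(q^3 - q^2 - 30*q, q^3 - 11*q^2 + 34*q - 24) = q - 6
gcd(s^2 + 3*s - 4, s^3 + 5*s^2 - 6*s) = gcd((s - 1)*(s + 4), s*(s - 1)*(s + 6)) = s - 1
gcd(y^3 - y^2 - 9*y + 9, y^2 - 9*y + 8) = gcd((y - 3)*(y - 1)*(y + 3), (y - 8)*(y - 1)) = y - 1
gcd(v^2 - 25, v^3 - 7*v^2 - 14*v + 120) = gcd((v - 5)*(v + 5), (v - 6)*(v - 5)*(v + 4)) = v - 5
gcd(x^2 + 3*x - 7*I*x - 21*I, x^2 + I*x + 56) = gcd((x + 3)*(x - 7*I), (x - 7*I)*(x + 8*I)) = x - 7*I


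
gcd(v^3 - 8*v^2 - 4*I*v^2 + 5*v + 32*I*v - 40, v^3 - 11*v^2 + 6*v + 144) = v - 8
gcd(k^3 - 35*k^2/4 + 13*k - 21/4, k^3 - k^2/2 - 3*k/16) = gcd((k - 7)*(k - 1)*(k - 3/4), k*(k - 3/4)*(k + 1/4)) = k - 3/4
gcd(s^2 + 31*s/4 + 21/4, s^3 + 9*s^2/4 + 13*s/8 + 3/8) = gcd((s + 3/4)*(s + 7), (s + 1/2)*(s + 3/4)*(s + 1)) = s + 3/4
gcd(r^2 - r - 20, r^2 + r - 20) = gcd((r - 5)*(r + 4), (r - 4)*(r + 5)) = 1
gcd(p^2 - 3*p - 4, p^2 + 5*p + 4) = p + 1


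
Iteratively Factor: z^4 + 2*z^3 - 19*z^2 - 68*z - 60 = (z + 3)*(z^3 - z^2 - 16*z - 20) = (z + 2)*(z + 3)*(z^2 - 3*z - 10) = (z - 5)*(z + 2)*(z + 3)*(z + 2)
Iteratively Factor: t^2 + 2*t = (t + 2)*(t)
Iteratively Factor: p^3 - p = (p - 1)*(p^2 + p) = p*(p - 1)*(p + 1)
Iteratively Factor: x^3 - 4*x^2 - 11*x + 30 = (x - 5)*(x^2 + x - 6) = (x - 5)*(x - 2)*(x + 3)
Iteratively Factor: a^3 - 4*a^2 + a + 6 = (a + 1)*(a^2 - 5*a + 6) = (a - 3)*(a + 1)*(a - 2)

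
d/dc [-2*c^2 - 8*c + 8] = -4*c - 8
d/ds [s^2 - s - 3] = 2*s - 1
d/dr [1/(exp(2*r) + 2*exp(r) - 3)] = -2*(exp(r) + 1)*exp(r)/(exp(2*r) + 2*exp(r) - 3)^2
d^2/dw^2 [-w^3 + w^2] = 2 - 6*w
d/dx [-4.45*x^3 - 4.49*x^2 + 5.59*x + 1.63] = -13.35*x^2 - 8.98*x + 5.59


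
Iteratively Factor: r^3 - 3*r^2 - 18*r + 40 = (r - 5)*(r^2 + 2*r - 8) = (r - 5)*(r + 4)*(r - 2)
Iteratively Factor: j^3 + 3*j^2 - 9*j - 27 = (j + 3)*(j^2 - 9) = (j + 3)^2*(j - 3)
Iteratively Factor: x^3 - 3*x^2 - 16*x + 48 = (x + 4)*(x^2 - 7*x + 12) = (x - 4)*(x + 4)*(x - 3)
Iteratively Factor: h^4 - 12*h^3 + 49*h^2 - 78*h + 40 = (h - 5)*(h^3 - 7*h^2 + 14*h - 8) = (h - 5)*(h - 1)*(h^2 - 6*h + 8) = (h - 5)*(h - 2)*(h - 1)*(h - 4)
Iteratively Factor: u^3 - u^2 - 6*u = (u - 3)*(u^2 + 2*u) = u*(u - 3)*(u + 2)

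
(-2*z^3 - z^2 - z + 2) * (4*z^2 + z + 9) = -8*z^5 - 6*z^4 - 23*z^3 - 2*z^2 - 7*z + 18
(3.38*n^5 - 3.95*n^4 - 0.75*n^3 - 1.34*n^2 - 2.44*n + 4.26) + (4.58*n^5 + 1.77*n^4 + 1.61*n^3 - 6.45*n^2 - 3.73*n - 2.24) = 7.96*n^5 - 2.18*n^4 + 0.86*n^3 - 7.79*n^2 - 6.17*n + 2.02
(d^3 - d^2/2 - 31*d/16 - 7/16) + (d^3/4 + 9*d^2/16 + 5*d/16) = 5*d^3/4 + d^2/16 - 13*d/8 - 7/16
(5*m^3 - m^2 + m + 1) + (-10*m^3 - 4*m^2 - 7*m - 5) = -5*m^3 - 5*m^2 - 6*m - 4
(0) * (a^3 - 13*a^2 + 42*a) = 0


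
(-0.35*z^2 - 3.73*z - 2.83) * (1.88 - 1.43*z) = 0.5005*z^3 + 4.6759*z^2 - 2.9655*z - 5.3204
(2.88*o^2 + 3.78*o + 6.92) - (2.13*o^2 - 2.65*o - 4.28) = 0.75*o^2 + 6.43*o + 11.2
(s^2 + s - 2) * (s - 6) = s^3 - 5*s^2 - 8*s + 12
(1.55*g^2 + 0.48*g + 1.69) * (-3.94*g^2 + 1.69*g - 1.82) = -6.107*g^4 + 0.7283*g^3 - 8.6684*g^2 + 1.9825*g - 3.0758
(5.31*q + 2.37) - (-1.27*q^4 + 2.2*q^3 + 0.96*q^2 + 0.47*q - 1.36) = 1.27*q^4 - 2.2*q^3 - 0.96*q^2 + 4.84*q + 3.73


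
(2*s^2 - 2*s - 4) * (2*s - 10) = 4*s^3 - 24*s^2 + 12*s + 40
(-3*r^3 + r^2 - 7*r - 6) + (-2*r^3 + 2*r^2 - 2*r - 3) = -5*r^3 + 3*r^2 - 9*r - 9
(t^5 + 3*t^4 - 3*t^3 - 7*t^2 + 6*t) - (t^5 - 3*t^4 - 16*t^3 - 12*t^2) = 6*t^4 + 13*t^3 + 5*t^2 + 6*t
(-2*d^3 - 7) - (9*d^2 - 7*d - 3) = -2*d^3 - 9*d^2 + 7*d - 4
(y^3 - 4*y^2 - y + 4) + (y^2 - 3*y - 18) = y^3 - 3*y^2 - 4*y - 14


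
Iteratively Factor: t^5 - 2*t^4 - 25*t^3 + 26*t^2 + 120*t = (t - 3)*(t^4 + t^3 - 22*t^2 - 40*t) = t*(t - 3)*(t^3 + t^2 - 22*t - 40) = t*(t - 3)*(t + 4)*(t^2 - 3*t - 10) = t*(t - 3)*(t + 2)*(t + 4)*(t - 5)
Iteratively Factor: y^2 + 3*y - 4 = (y + 4)*(y - 1)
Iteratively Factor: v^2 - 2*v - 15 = (v - 5)*(v + 3)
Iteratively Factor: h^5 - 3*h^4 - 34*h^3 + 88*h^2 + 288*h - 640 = (h - 2)*(h^4 - h^3 - 36*h^2 + 16*h + 320) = (h - 2)*(h + 4)*(h^3 - 5*h^2 - 16*h + 80) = (h - 4)*(h - 2)*(h + 4)*(h^2 - h - 20) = (h - 5)*(h - 4)*(h - 2)*(h + 4)*(h + 4)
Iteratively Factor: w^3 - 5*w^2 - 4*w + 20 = (w + 2)*(w^2 - 7*w + 10) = (w - 5)*(w + 2)*(w - 2)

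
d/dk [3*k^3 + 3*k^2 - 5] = 3*k*(3*k + 2)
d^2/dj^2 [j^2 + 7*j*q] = 2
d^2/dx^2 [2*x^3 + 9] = 12*x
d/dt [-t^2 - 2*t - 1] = -2*t - 2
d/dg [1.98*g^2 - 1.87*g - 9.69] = 3.96*g - 1.87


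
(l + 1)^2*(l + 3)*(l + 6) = l^4 + 11*l^3 + 37*l^2 + 45*l + 18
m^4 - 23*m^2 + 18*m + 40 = (m - 4)*(m - 2)*(m + 1)*(m + 5)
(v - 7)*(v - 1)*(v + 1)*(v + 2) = v^4 - 5*v^3 - 15*v^2 + 5*v + 14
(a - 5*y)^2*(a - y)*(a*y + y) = a^4*y - 11*a^3*y^2 + a^3*y + 35*a^2*y^3 - 11*a^2*y^2 - 25*a*y^4 + 35*a*y^3 - 25*y^4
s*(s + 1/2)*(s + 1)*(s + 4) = s^4 + 11*s^3/2 + 13*s^2/2 + 2*s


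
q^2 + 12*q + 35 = (q + 5)*(q + 7)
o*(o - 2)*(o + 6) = o^3 + 4*o^2 - 12*o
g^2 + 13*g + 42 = (g + 6)*(g + 7)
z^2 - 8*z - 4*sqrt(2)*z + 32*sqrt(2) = (z - 8)*(z - 4*sqrt(2))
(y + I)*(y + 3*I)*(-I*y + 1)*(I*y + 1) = y^4 + 4*I*y^3 - 2*y^2 + 4*I*y - 3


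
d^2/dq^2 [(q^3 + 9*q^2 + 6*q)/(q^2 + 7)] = 2*(-q^3 - 189*q^2 + 21*q + 441)/(q^6 + 21*q^4 + 147*q^2 + 343)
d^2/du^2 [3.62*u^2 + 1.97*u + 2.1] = 7.24000000000000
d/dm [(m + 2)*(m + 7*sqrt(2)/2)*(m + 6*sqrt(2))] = 3*m^2 + 4*m + 19*sqrt(2)*m + 19*sqrt(2) + 42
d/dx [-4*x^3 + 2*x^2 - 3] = 4*x*(1 - 3*x)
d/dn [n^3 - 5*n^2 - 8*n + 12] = 3*n^2 - 10*n - 8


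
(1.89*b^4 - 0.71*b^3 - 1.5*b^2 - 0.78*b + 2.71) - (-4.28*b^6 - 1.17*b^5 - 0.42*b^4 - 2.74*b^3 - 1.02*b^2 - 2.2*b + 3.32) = 4.28*b^6 + 1.17*b^5 + 2.31*b^4 + 2.03*b^3 - 0.48*b^2 + 1.42*b - 0.61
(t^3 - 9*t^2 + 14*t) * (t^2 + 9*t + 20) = t^5 - 47*t^3 - 54*t^2 + 280*t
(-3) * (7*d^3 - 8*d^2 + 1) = -21*d^3 + 24*d^2 - 3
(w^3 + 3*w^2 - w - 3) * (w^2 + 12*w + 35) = w^5 + 15*w^4 + 70*w^3 + 90*w^2 - 71*w - 105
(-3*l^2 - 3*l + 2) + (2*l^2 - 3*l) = -l^2 - 6*l + 2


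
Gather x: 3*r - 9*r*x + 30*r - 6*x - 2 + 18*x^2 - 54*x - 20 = 33*r + 18*x^2 + x*(-9*r - 60) - 22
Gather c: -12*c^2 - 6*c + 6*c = -12*c^2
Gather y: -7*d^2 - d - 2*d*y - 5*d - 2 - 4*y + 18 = -7*d^2 - 6*d + y*(-2*d - 4) + 16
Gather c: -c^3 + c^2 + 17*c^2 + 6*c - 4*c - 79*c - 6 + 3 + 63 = -c^3 + 18*c^2 - 77*c + 60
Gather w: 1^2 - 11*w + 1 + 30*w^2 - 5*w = 30*w^2 - 16*w + 2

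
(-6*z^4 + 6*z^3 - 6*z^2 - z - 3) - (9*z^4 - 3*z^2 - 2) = -15*z^4 + 6*z^3 - 3*z^2 - z - 1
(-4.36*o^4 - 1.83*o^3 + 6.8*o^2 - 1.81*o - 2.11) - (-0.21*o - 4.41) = -4.36*o^4 - 1.83*o^3 + 6.8*o^2 - 1.6*o + 2.3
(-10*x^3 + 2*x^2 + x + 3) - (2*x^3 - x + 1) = -12*x^3 + 2*x^2 + 2*x + 2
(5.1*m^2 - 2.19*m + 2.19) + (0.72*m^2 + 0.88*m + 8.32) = 5.82*m^2 - 1.31*m + 10.51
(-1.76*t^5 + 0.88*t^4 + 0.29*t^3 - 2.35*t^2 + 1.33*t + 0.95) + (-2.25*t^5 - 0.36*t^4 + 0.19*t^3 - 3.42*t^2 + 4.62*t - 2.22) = -4.01*t^5 + 0.52*t^4 + 0.48*t^3 - 5.77*t^2 + 5.95*t - 1.27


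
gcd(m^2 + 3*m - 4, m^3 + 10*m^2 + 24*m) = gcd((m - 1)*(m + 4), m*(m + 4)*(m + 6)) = m + 4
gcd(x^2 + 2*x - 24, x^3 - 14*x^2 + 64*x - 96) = x - 4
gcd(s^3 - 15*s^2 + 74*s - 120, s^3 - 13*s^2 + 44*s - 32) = s - 4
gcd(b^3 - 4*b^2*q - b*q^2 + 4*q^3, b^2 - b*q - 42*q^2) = 1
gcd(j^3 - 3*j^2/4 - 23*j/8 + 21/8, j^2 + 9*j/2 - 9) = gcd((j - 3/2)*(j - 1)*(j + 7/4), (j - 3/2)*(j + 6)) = j - 3/2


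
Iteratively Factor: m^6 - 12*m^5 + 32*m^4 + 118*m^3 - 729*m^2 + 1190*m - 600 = (m - 5)*(m^5 - 7*m^4 - 3*m^3 + 103*m^2 - 214*m + 120) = (m - 5)*(m - 1)*(m^4 - 6*m^3 - 9*m^2 + 94*m - 120) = (m - 5)^2*(m - 1)*(m^3 - m^2 - 14*m + 24) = (m - 5)^2*(m - 2)*(m - 1)*(m^2 + m - 12) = (m - 5)^2*(m - 3)*(m - 2)*(m - 1)*(m + 4)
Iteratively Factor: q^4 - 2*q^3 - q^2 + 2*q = (q - 2)*(q^3 - q) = q*(q - 2)*(q^2 - 1) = q*(q - 2)*(q + 1)*(q - 1)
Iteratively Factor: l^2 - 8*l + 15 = (l - 3)*(l - 5)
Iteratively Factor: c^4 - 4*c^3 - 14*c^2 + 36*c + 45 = (c + 3)*(c^3 - 7*c^2 + 7*c + 15) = (c + 1)*(c + 3)*(c^2 - 8*c + 15) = (c - 5)*(c + 1)*(c + 3)*(c - 3)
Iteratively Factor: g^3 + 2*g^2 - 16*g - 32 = (g + 4)*(g^2 - 2*g - 8) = (g - 4)*(g + 4)*(g + 2)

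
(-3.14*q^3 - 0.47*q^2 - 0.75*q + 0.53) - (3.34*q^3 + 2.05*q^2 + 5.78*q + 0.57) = -6.48*q^3 - 2.52*q^2 - 6.53*q - 0.0399999999999999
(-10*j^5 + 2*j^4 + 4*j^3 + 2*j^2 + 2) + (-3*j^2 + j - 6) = -10*j^5 + 2*j^4 + 4*j^3 - j^2 + j - 4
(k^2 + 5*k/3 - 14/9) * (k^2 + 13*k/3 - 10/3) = k^4 + 6*k^3 + 7*k^2/3 - 332*k/27 + 140/27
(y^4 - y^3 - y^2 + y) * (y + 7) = y^5 + 6*y^4 - 8*y^3 - 6*y^2 + 7*y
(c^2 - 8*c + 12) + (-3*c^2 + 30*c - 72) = -2*c^2 + 22*c - 60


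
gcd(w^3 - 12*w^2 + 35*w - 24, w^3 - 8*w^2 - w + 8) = w^2 - 9*w + 8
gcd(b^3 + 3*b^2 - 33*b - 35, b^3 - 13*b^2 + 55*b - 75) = b - 5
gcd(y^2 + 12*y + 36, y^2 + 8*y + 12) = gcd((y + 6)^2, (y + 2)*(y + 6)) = y + 6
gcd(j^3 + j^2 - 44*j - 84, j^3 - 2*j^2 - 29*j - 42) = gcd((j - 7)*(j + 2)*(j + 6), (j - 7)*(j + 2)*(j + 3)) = j^2 - 5*j - 14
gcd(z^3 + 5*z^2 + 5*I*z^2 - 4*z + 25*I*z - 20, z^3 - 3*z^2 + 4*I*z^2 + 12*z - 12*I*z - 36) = 1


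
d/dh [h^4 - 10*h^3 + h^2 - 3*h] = 4*h^3 - 30*h^2 + 2*h - 3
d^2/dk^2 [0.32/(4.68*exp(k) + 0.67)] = (7.008768*exp(k) - 1.003392)*exp(k)/(4.68*exp(k) + 0.67)^3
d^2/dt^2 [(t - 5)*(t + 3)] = 2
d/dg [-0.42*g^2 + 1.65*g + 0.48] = 1.65 - 0.84*g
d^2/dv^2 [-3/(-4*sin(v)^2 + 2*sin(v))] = 3*(-16*sin(v) + 6 + 23/sin(v) - 12/sin(v)^2 + 2/sin(v)^3)/(2*(2*sin(v) - 1)^3)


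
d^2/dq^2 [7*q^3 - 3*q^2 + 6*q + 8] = 42*q - 6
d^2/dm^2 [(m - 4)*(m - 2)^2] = 6*m - 16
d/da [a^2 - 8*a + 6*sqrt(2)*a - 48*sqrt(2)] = 2*a - 8 + 6*sqrt(2)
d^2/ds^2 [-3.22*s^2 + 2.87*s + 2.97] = -6.44000000000000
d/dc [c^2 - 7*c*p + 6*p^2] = 2*c - 7*p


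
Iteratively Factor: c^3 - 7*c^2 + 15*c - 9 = (c - 3)*(c^2 - 4*c + 3) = (c - 3)*(c - 1)*(c - 3)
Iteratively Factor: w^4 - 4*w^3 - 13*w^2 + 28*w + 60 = (w + 2)*(w^3 - 6*w^2 - w + 30) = (w - 3)*(w + 2)*(w^2 - 3*w - 10) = (w - 5)*(w - 3)*(w + 2)*(w + 2)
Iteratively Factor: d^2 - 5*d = (d)*(d - 5)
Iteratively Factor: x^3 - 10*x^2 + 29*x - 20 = (x - 1)*(x^2 - 9*x + 20) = (x - 5)*(x - 1)*(x - 4)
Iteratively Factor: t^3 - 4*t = (t + 2)*(t^2 - 2*t) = (t - 2)*(t + 2)*(t)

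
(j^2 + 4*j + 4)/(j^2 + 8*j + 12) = (j + 2)/(j + 6)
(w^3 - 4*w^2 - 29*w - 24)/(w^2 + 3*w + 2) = (w^2 - 5*w - 24)/(w + 2)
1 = 1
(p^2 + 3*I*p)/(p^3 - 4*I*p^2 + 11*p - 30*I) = p/(p^2 - 7*I*p - 10)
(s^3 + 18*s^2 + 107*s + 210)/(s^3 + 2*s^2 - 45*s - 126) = (s^2 + 12*s + 35)/(s^2 - 4*s - 21)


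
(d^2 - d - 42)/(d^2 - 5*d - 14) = (d + 6)/(d + 2)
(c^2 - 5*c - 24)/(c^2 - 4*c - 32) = (c + 3)/(c + 4)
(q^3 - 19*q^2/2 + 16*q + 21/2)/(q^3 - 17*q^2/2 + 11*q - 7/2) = (2*q^2 - 5*q - 3)/(2*q^2 - 3*q + 1)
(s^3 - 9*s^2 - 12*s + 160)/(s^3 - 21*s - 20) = (s - 8)/(s + 1)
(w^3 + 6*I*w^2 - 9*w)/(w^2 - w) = (w^2 + 6*I*w - 9)/(w - 1)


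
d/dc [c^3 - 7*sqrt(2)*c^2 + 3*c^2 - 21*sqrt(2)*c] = 3*c^2 - 14*sqrt(2)*c + 6*c - 21*sqrt(2)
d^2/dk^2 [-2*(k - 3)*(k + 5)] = -4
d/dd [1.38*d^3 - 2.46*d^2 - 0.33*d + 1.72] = 4.14*d^2 - 4.92*d - 0.33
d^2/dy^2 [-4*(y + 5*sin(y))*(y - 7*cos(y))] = 20*y*sin(y) - 28*y*cos(y) - 56*sin(y) - 280*sin(2*y) - 40*cos(y) - 8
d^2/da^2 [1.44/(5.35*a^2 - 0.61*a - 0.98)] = (82.4328*a^2 - 9.39888*a - 1.44*(10.7*a - 0.61)*(21.4*a - 1.22) - 15.09984)/(-5.35*a^2 + 0.61*a + 0.98)^3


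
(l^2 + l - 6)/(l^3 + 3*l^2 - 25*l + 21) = (l^2 + l - 6)/(l^3 + 3*l^2 - 25*l + 21)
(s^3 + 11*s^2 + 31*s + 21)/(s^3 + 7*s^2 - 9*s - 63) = (s + 1)/(s - 3)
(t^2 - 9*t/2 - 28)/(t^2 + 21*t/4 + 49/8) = 4*(t - 8)/(4*t + 7)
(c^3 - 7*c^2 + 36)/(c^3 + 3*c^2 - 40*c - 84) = (c - 3)/(c + 7)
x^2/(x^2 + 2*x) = x/(x + 2)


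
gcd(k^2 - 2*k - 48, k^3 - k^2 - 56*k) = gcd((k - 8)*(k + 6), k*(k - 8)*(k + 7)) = k - 8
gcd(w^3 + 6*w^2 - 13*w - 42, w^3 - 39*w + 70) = w + 7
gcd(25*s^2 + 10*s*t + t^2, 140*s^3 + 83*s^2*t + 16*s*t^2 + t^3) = 5*s + t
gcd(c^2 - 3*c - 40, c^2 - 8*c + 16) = 1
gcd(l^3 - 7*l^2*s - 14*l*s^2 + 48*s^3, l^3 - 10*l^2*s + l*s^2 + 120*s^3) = -l^2 + 5*l*s + 24*s^2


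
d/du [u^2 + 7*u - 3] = 2*u + 7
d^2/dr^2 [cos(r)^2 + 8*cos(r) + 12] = -8*cos(r) - 2*cos(2*r)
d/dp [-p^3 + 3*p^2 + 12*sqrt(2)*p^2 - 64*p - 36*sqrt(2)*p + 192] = -3*p^2 + 6*p + 24*sqrt(2)*p - 64 - 36*sqrt(2)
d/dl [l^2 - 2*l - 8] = 2*l - 2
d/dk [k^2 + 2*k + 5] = 2*k + 2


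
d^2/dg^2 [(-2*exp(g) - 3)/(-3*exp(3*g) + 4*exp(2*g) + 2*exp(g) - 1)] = (72*exp(6*g) + 171*exp(5*g) - 316*exp(4*g) + 62*exp(3*g) + 39*exp(2*g) + 64*exp(g) + 8)*exp(g)/(27*exp(9*g) - 108*exp(8*g) + 90*exp(7*g) + 107*exp(6*g) - 132*exp(5*g) - 36*exp(4*g) + 49*exp(3*g) - 6*exp(g) + 1)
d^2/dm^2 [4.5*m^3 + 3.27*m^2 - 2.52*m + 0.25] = 27.0*m + 6.54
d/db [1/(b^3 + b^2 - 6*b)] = (-3*b^2 - 2*b + 6)/(b^2*(b^2 + b - 6)^2)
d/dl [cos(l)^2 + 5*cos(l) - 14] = -(2*cos(l) + 5)*sin(l)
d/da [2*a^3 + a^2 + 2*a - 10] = 6*a^2 + 2*a + 2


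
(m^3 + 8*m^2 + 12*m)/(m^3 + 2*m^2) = (m + 6)/m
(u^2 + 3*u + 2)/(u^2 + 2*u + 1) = (u + 2)/(u + 1)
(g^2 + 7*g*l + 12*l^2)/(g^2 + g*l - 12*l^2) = (g + 3*l)/(g - 3*l)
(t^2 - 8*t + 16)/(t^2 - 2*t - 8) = (t - 4)/(t + 2)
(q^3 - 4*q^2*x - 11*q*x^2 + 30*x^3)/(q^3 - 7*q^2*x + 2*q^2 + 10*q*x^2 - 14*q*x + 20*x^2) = (q + 3*x)/(q + 2)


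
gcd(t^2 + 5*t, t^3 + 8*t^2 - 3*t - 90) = t + 5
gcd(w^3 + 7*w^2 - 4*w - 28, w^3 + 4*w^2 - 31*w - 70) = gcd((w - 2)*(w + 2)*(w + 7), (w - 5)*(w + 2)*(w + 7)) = w^2 + 9*w + 14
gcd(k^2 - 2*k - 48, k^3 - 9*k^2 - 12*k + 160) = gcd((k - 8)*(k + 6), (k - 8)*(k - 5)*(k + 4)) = k - 8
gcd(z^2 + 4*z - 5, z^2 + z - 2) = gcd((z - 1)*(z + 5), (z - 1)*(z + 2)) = z - 1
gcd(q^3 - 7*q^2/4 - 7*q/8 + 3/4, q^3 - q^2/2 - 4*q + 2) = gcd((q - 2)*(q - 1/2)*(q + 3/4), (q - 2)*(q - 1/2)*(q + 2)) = q^2 - 5*q/2 + 1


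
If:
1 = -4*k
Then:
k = -1/4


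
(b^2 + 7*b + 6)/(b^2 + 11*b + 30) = (b + 1)/(b + 5)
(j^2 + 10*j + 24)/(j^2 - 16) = (j + 6)/(j - 4)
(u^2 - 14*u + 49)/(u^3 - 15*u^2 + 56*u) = (u - 7)/(u*(u - 8))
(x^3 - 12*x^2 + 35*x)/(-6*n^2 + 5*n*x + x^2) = x*(x^2 - 12*x + 35)/(-6*n^2 + 5*n*x + x^2)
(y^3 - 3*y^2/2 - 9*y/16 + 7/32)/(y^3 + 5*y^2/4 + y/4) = (32*y^3 - 48*y^2 - 18*y + 7)/(8*y*(4*y^2 + 5*y + 1))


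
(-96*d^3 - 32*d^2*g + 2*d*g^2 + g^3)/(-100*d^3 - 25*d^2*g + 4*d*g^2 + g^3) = (24*d^2 + 2*d*g - g^2)/(25*d^2 - g^2)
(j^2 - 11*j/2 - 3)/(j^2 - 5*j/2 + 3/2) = (2*j^2 - 11*j - 6)/(2*j^2 - 5*j + 3)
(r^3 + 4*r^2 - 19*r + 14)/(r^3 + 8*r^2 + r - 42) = (r - 1)/(r + 3)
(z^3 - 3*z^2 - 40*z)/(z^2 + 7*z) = (z^2 - 3*z - 40)/(z + 7)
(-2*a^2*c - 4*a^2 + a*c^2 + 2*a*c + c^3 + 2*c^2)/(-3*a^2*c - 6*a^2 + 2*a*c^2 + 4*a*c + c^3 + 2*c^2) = (2*a + c)/(3*a + c)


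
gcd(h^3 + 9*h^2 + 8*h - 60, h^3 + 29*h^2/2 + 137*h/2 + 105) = h^2 + 11*h + 30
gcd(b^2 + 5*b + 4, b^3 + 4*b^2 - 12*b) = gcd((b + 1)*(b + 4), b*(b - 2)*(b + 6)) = 1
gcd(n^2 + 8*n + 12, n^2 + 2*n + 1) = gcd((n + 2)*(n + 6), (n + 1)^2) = 1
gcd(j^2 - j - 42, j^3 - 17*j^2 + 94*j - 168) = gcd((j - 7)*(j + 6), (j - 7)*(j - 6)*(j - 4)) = j - 7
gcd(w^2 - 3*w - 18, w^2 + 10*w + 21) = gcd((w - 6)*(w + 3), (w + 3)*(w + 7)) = w + 3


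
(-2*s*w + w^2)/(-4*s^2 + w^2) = w/(2*s + w)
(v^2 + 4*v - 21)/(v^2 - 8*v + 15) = (v + 7)/(v - 5)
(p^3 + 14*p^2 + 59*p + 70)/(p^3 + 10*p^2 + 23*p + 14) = (p + 5)/(p + 1)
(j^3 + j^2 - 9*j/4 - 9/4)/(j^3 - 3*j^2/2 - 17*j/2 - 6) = (j - 3/2)/(j - 4)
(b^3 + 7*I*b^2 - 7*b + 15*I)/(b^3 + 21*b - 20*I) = (b + 3*I)/(b - 4*I)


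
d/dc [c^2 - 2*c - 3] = 2*c - 2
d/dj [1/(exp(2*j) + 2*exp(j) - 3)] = -2*(exp(j) + 1)*exp(j)/(exp(2*j) + 2*exp(j) - 3)^2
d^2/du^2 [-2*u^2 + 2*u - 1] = -4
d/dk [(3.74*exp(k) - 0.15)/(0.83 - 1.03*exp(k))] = 2.9497*exp(k)/(1.03*exp(k) - 0.83)^2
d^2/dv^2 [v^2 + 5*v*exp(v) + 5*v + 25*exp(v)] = 5*v*exp(v) + 35*exp(v) + 2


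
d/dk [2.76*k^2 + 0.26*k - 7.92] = 5.52*k + 0.26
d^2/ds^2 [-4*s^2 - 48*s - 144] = -8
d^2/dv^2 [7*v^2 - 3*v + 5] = 14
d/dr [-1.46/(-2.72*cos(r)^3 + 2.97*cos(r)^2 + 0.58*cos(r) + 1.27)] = (11.9136*cos(r)^2 - 8.6724*cos(r) - 0.8468)*sin(r)/(-2.72*cos(r)^3 + 2.97*cos(r)^2 + 0.58*cos(r) + 1.27)^2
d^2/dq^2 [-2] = 0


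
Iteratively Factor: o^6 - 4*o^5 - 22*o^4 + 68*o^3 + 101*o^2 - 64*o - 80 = (o + 1)*(o^5 - 5*o^4 - 17*o^3 + 85*o^2 + 16*o - 80) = (o + 1)*(o + 4)*(o^4 - 9*o^3 + 19*o^2 + 9*o - 20) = (o + 1)^2*(o + 4)*(o^3 - 10*o^2 + 29*o - 20) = (o - 1)*(o + 1)^2*(o + 4)*(o^2 - 9*o + 20) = (o - 5)*(o - 1)*(o + 1)^2*(o + 4)*(o - 4)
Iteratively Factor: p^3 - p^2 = (p)*(p^2 - p) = p*(p - 1)*(p)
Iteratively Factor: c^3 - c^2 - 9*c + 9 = (c - 1)*(c^2 - 9) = (c - 1)*(c + 3)*(c - 3)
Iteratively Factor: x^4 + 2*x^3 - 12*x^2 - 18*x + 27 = (x - 3)*(x^3 + 5*x^2 + 3*x - 9) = (x - 3)*(x - 1)*(x^2 + 6*x + 9) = (x - 3)*(x - 1)*(x + 3)*(x + 3)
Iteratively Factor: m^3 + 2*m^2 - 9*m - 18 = (m - 3)*(m^2 + 5*m + 6) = (m - 3)*(m + 3)*(m + 2)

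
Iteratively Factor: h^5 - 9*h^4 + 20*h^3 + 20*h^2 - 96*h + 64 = (h - 2)*(h^4 - 7*h^3 + 6*h^2 + 32*h - 32) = (h - 2)*(h + 2)*(h^3 - 9*h^2 + 24*h - 16) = (h - 4)*(h - 2)*(h + 2)*(h^2 - 5*h + 4) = (h - 4)*(h - 2)*(h - 1)*(h + 2)*(h - 4)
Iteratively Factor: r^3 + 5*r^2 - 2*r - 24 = (r - 2)*(r^2 + 7*r + 12) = (r - 2)*(r + 4)*(r + 3)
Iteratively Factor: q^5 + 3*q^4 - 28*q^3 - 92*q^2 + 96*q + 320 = (q + 4)*(q^4 - q^3 - 24*q^2 + 4*q + 80) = (q + 4)^2*(q^3 - 5*q^2 - 4*q + 20) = (q - 2)*(q + 4)^2*(q^2 - 3*q - 10) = (q - 2)*(q + 2)*(q + 4)^2*(q - 5)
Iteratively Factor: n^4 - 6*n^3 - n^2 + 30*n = (n)*(n^3 - 6*n^2 - n + 30) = n*(n - 3)*(n^2 - 3*n - 10) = n*(n - 3)*(n + 2)*(n - 5)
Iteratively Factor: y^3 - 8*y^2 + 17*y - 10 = (y - 2)*(y^2 - 6*y + 5) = (y - 2)*(y - 1)*(y - 5)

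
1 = 1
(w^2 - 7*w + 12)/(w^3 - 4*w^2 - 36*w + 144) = (w - 3)/(w^2 - 36)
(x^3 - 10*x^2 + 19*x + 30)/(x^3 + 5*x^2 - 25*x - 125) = (x^2 - 5*x - 6)/(x^2 + 10*x + 25)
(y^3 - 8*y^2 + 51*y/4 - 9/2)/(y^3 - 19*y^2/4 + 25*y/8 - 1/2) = 2*(2*y^2 - 15*y + 18)/(4*y^2 - 17*y + 4)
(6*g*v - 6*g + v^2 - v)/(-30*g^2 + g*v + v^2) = (v - 1)/(-5*g + v)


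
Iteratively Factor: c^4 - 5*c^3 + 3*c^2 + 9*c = (c - 3)*(c^3 - 2*c^2 - 3*c) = (c - 3)^2*(c^2 + c) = (c - 3)^2*(c + 1)*(c)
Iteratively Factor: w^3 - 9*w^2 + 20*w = (w)*(w^2 - 9*w + 20) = w*(w - 5)*(w - 4)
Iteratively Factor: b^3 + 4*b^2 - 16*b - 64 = (b + 4)*(b^2 - 16) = (b + 4)^2*(b - 4)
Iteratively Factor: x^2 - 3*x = (x)*(x - 3)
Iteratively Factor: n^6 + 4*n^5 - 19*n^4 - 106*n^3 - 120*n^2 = (n)*(n^5 + 4*n^4 - 19*n^3 - 106*n^2 - 120*n) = n*(n + 3)*(n^4 + n^3 - 22*n^2 - 40*n) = n*(n + 3)*(n + 4)*(n^3 - 3*n^2 - 10*n) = n^2*(n + 3)*(n + 4)*(n^2 - 3*n - 10) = n^2*(n + 2)*(n + 3)*(n + 4)*(n - 5)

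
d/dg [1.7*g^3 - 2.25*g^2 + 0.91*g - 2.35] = 5.1*g^2 - 4.5*g + 0.91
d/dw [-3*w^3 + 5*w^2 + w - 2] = -9*w^2 + 10*w + 1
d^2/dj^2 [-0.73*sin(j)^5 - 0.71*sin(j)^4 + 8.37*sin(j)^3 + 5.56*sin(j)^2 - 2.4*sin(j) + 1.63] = 18.25*sin(j)^5 + 11.36*sin(j)^4 - 89.93*sin(j)^3 - 30.76*sin(j)^2 + 52.62*sin(j) + 11.12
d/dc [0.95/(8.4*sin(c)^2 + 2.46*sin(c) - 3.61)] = -(15.96*sin(c) + 2.337)*cos(c)/(8.4*sin(c)^2 + 2.46*sin(c) - 3.61)^2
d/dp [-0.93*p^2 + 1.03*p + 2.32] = 1.03 - 1.86*p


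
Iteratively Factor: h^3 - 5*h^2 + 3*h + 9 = (h - 3)*(h^2 - 2*h - 3) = (h - 3)^2*(h + 1)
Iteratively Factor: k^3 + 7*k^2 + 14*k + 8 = (k + 4)*(k^2 + 3*k + 2) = (k + 2)*(k + 4)*(k + 1)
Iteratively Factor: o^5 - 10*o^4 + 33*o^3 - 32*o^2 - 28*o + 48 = (o + 1)*(o^4 - 11*o^3 + 44*o^2 - 76*o + 48) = (o - 2)*(o + 1)*(o^3 - 9*o^2 + 26*o - 24) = (o - 4)*(o - 2)*(o + 1)*(o^2 - 5*o + 6) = (o - 4)*(o - 2)^2*(o + 1)*(o - 3)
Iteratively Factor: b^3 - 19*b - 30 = (b + 3)*(b^2 - 3*b - 10) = (b + 2)*(b + 3)*(b - 5)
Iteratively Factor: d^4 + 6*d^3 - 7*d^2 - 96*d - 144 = (d + 3)*(d^3 + 3*d^2 - 16*d - 48) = (d + 3)*(d + 4)*(d^2 - d - 12) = (d - 4)*(d + 3)*(d + 4)*(d + 3)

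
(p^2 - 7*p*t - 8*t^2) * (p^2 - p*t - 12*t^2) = p^4 - 8*p^3*t - 13*p^2*t^2 + 92*p*t^3 + 96*t^4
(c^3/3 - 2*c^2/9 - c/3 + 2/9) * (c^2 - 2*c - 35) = c^5/3 - 8*c^4/9 - 104*c^3/9 + 26*c^2/3 + 101*c/9 - 70/9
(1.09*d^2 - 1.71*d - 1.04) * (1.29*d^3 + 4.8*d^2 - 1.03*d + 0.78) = 1.4061*d^5 + 3.0261*d^4 - 10.6723*d^3 - 2.3805*d^2 - 0.2626*d - 0.8112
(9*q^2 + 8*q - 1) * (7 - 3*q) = -27*q^3 + 39*q^2 + 59*q - 7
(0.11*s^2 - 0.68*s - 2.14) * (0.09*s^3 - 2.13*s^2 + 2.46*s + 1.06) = 0.0099*s^5 - 0.2955*s^4 + 1.5264*s^3 + 3.002*s^2 - 5.9852*s - 2.2684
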